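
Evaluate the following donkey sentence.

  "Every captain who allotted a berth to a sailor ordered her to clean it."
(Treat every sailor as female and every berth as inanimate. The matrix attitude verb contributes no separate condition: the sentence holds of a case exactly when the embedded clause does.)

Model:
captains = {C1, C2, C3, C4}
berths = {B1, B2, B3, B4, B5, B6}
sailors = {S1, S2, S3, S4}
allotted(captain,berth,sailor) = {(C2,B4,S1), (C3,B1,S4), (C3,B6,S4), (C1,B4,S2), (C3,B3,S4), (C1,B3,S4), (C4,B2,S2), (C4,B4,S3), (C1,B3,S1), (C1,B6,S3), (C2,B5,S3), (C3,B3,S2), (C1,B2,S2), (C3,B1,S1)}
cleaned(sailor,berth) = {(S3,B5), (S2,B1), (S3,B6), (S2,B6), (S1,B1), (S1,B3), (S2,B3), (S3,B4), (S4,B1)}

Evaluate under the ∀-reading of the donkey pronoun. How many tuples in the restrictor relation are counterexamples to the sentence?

"her" takes "a sailor" as antecedent and "it" takes "a berth"; both are donkey pronouns co-varying with the restrictor.
Strong reading: for every (c,b,s) with allotted(c,b,s), cleaned(s,b).
Restrictor triples: (C1,B2,S2)→cleaned(S2,B2) ✗  (C1,B3,S1)→cleaned(S1,B3) ✓  (C1,B3,S4)→cleaned(S4,B3) ✗  (C1,B4,S2)→cleaned(S2,B4) ✗  (C1,B6,S3)→cleaned(S3,B6) ✓  (C2,B4,S1)→cleaned(S1,B4) ✗  (C2,B5,S3)→cleaned(S3,B5) ✓  (C3,B1,S1)→cleaned(S1,B1) ✓  (C3,B1,S4)→cleaned(S4,B1) ✓  (C3,B3,S2)→cleaned(S2,B3) ✓  (C3,B3,S4)→cleaned(S4,B3) ✗  (C3,B6,S4)→cleaned(S4,B6) ✗  (C4,B2,S2)→cleaned(S2,B2) ✗  (C4,B4,S3)→cleaned(S3,B4) ✓
Counterexamples (restrictor triples failing the scope): 7.

7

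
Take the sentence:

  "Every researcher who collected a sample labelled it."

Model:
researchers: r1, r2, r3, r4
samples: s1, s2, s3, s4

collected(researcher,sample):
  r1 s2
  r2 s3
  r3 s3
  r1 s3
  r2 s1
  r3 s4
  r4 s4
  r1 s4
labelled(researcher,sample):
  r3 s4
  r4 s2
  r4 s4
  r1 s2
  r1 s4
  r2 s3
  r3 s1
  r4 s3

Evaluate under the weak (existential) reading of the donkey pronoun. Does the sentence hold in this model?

"it" takes "a sample" as antecedent — a donkey pronoun bound across the clause boundary.
Weak reading: every researcher r with some collected-sample has at least one collected-sample s such that labelled(r,s).
Per researcher: r1:✓  r2:✓  r3:✓  r4:✓
Every researcher in the restrictor has a witness.

True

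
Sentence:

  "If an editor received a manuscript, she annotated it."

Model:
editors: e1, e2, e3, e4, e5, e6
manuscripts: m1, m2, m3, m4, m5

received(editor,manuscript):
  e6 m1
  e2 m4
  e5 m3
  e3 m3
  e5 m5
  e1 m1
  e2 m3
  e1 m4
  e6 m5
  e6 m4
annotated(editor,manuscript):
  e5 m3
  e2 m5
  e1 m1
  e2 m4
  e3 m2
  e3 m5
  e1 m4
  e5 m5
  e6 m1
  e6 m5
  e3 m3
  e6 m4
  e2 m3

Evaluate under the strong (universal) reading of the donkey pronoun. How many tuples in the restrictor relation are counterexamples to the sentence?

0

"it" takes "a manuscript" as antecedent — a donkey pronoun bound across the clause boundary.
Strong reading: for every (e,m) with received(e,m), annotated(e,m).
Restrictor pairs: (e1,m1) ✓  (e1,m4) ✓  (e2,m3) ✓  (e2,m4) ✓  (e3,m3) ✓  (e5,m3) ✓  (e5,m5) ✓  (e6,m1) ✓  (e6,m4) ✓  (e6,m5) ✓
Counterexamples (restrictor pairs failing the scope): 0.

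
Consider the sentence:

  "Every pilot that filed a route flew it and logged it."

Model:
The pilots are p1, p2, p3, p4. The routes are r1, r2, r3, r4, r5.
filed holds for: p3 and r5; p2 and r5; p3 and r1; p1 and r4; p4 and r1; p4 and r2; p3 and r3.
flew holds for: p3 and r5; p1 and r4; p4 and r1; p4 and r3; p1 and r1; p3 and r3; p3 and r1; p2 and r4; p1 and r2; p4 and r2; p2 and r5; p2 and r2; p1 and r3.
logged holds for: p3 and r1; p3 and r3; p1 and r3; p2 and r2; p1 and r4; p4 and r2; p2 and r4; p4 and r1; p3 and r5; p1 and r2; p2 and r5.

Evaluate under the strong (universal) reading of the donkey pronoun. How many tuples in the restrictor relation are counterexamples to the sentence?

"it" takes "a route" as antecedent — a donkey pronoun bound across the clause boundary.
Strong reading: for every (p,r) with filed(p,r), flew(p,r) ∧ logged(p,r).
Restrictor pairs: (p1,r4) ✓  (p2,r5) ✓  (p3,r1) ✓  (p3,r3) ✓  (p3,r5) ✓  (p4,r1) ✓  (p4,r2) ✓
Counterexamples (restrictor pairs failing the scope): 0.

0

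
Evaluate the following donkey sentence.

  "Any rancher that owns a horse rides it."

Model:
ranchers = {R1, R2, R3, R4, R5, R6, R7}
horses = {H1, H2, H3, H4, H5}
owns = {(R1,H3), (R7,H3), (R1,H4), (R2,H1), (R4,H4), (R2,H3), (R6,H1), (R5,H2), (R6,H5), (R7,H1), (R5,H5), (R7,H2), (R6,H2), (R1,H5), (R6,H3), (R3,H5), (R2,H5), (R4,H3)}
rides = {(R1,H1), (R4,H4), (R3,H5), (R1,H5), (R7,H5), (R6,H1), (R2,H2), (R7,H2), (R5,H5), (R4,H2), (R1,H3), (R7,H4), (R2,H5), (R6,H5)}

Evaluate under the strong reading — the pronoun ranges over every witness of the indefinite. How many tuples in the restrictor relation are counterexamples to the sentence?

9

"it" takes "a horse" as antecedent — a donkey pronoun bound across the clause boundary.
Strong reading: for every (r,h) with owns(r,h), rides(r,h).
Restrictor pairs: (R1,H3) ✓  (R1,H4) ✗  (R1,H5) ✓  (R2,H1) ✗  (R2,H3) ✗  (R2,H5) ✓  (R3,H5) ✓  (R4,H3) ✗  (R4,H4) ✓  (R5,H2) ✗  (R5,H5) ✓  (R6,H1) ✓  (R6,H2) ✗  (R6,H3) ✗  (R6,H5) ✓  (R7,H1) ✗  (R7,H2) ✓  (R7,H3) ✗
Counterexamples (restrictor pairs failing the scope): 9.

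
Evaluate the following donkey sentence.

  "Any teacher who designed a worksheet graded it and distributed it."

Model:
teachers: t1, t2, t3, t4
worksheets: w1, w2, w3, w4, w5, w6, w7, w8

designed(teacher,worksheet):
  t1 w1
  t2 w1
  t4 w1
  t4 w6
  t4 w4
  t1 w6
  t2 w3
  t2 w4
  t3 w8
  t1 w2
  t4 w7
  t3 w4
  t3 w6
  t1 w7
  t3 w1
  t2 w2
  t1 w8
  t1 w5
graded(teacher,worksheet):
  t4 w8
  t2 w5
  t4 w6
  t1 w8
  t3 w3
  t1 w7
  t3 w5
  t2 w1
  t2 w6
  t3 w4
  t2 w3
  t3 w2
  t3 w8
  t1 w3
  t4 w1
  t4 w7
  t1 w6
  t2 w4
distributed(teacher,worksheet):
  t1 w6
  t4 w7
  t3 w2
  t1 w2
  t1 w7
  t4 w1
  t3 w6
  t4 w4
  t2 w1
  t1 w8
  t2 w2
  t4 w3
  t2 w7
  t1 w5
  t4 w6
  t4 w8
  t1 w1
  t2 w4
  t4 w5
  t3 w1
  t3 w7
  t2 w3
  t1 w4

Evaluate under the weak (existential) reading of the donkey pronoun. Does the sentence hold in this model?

"it" takes "a worksheet" as antecedent — a donkey pronoun bound across the clause boundary.
Weak reading: every teacher t with some designed-worksheet has at least one designed-worksheet w such that graded(t,w) ∧ distributed(t,w).
Per teacher: t1:✓  t2:✓  t3:✗  t4:✓
t3 has no witness among its designed-worksheets.

False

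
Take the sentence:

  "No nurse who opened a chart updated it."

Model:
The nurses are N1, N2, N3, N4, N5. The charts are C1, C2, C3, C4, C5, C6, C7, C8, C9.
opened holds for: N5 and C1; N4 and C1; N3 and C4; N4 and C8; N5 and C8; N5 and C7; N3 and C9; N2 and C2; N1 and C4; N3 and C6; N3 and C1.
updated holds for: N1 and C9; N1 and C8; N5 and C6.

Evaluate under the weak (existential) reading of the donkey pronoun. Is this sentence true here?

True

"it" takes "a chart" as antecedent — a donkey pronoun bound across the clause boundary.
Truth condition: for no (n,c) with opened(n,c) does updated(n,c) hold.
Restrictor pairs — does the scope hold? (N1,C4):fails  (N2,C2):fails  (N3,C1):fails  (N3,C4):fails  (N3,C6):fails  (N3,C9):fails  (N4,C1):fails  (N4,C8):fails  (N5,C1):fails  (N5,C7):fails  (N5,C8):fails
Scope holds for no restrictor pair, so the sentence is true.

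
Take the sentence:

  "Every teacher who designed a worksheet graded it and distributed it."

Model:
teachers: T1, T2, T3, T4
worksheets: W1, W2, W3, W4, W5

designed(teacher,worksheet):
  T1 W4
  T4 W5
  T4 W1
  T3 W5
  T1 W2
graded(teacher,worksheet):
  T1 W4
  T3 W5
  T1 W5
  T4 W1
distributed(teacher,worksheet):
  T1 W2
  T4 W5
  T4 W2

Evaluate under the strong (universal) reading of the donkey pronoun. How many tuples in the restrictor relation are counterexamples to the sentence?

"it" takes "a worksheet" as antecedent — a donkey pronoun bound across the clause boundary.
Strong reading: for every (t,w) with designed(t,w), graded(t,w) ∧ distributed(t,w).
Restrictor pairs: (T1,W2) ✗  (T1,W4) ✗  (T3,W5) ✗  (T4,W1) ✗  (T4,W5) ✗
Counterexamples (restrictor pairs failing the scope): 5.

5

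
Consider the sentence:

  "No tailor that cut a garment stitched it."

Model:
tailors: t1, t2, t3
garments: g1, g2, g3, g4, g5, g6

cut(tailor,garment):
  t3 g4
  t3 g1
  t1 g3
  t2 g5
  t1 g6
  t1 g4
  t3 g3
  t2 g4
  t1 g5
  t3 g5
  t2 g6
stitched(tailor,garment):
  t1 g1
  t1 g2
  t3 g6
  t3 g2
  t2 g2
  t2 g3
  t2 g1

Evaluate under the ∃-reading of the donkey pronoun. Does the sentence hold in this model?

"it" takes "a garment" as antecedent — a donkey pronoun bound across the clause boundary.
Truth condition: for no (t,g) with cut(t,g) does stitched(t,g) hold.
Restrictor pairs — does the scope hold? (t1,g3):fails  (t1,g4):fails  (t1,g5):fails  (t1,g6):fails  (t2,g4):fails  (t2,g5):fails  (t2,g6):fails  (t3,g1):fails  (t3,g3):fails  (t3,g4):fails  (t3,g5):fails
Scope holds for no restrictor pair, so the sentence is true.

True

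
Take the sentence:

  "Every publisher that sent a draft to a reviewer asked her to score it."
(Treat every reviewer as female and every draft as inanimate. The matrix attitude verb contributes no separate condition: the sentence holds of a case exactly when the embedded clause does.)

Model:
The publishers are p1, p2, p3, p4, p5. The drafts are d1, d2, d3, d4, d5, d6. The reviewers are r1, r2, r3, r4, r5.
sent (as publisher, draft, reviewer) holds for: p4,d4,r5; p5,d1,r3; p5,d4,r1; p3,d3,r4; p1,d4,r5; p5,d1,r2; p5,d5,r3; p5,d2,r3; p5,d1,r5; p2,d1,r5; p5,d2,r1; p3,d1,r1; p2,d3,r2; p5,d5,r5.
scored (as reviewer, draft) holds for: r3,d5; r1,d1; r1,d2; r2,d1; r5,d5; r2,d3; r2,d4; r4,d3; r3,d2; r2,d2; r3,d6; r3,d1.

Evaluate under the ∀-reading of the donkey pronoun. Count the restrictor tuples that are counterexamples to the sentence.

"her" takes "a reviewer" as antecedent and "it" takes "a draft"; both are donkey pronouns co-varying with the restrictor.
Strong reading: for every (p,d,r) with sent(p,d,r), scored(r,d).
Restrictor triples: (p1,d4,r5)→scored(r5,d4) ✗  (p2,d1,r5)→scored(r5,d1) ✗  (p2,d3,r2)→scored(r2,d3) ✓  (p3,d1,r1)→scored(r1,d1) ✓  (p3,d3,r4)→scored(r4,d3) ✓  (p4,d4,r5)→scored(r5,d4) ✗  (p5,d1,r2)→scored(r2,d1) ✓  (p5,d1,r3)→scored(r3,d1) ✓  (p5,d1,r5)→scored(r5,d1) ✗  (p5,d2,r1)→scored(r1,d2) ✓  (p5,d2,r3)→scored(r3,d2) ✓  (p5,d4,r1)→scored(r1,d4) ✗  (p5,d5,r3)→scored(r3,d5) ✓  (p5,d5,r5)→scored(r5,d5) ✓
Counterexamples (restrictor triples failing the scope): 5.

5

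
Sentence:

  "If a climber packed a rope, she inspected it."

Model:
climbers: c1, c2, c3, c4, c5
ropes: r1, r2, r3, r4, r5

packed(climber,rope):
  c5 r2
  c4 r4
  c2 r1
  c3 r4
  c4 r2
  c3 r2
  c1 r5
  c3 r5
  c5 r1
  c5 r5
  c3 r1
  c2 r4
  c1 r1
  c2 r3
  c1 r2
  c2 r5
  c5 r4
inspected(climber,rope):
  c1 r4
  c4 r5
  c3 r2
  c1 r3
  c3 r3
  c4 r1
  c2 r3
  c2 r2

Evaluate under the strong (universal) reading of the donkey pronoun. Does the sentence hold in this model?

"it" takes "a rope" as antecedent — a donkey pronoun bound across the clause boundary.
Strong reading: for every (c,r) with packed(c,r), inspected(c,r).
Restrictor pairs: (c1,r1) ✗  (c1,r2) ✗  (c1,r5) ✗  (c2,r1) ✗  (c2,r3) ✓  (c2,r4) ✗  (c2,r5) ✗  (c3,r1) ✗  (c3,r2) ✓  (c3,r4) ✗  (c3,r5) ✗  (c4,r2) ✗  (c4,r4) ✗  (c5,r1) ✗  (c5,r2) ✗  (c5,r4) ✗  (c5,r5) ✗
Counterexample: (c1,r1) is in packed but fails the scope.

False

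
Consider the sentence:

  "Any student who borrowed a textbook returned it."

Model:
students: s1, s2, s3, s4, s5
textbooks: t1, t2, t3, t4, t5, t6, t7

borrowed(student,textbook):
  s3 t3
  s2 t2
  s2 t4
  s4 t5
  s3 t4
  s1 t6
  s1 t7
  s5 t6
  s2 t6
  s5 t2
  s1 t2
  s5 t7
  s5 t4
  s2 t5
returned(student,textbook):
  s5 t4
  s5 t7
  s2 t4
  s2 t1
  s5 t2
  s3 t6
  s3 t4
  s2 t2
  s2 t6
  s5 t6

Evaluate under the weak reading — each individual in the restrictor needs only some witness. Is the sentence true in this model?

"it" takes "a textbook" as antecedent — a donkey pronoun bound across the clause boundary.
Weak reading: every student s with some borrowed-textbook has at least one borrowed-textbook t such that returned(s,t).
Per student: s1:✗  s2:✓  s3:✓  s4:✗  s5:✓
s1 has no witness among its borrowed-textbooks.

False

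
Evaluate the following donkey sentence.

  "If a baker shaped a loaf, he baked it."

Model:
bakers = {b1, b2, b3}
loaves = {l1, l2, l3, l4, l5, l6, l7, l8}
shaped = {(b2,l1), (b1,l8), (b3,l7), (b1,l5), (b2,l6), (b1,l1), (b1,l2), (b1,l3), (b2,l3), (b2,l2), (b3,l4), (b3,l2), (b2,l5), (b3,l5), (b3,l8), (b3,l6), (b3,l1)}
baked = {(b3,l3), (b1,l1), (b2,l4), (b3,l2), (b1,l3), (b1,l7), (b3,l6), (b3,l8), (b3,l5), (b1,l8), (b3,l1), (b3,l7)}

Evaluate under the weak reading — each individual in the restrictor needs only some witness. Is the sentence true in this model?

"it" takes "a loaf" as antecedent — a donkey pronoun bound across the clause boundary.
Weak reading: every baker b with some shaped-loaf has at least one shaped-loaf l such that baked(b,l).
Per baker: b1:✓  b2:✗  b3:✓
b2 has no witness among its shaped-loaves.

False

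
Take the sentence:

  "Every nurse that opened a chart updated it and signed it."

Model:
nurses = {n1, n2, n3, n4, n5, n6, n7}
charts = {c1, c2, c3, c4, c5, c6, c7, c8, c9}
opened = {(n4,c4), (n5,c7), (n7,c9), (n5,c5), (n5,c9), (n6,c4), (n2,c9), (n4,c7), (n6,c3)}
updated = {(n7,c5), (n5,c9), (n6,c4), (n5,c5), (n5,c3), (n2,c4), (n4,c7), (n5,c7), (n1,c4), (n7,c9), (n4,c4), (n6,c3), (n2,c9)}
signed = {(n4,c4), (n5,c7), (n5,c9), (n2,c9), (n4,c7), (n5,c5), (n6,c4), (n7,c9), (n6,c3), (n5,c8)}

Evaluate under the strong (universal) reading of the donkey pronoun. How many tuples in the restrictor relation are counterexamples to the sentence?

"it" takes "a chart" as antecedent — a donkey pronoun bound across the clause boundary.
Strong reading: for every (n,c) with opened(n,c), updated(n,c) ∧ signed(n,c).
Restrictor pairs: (n2,c9) ✓  (n4,c4) ✓  (n4,c7) ✓  (n5,c5) ✓  (n5,c7) ✓  (n5,c9) ✓  (n6,c3) ✓  (n6,c4) ✓  (n7,c9) ✓
Counterexamples (restrictor pairs failing the scope): 0.

0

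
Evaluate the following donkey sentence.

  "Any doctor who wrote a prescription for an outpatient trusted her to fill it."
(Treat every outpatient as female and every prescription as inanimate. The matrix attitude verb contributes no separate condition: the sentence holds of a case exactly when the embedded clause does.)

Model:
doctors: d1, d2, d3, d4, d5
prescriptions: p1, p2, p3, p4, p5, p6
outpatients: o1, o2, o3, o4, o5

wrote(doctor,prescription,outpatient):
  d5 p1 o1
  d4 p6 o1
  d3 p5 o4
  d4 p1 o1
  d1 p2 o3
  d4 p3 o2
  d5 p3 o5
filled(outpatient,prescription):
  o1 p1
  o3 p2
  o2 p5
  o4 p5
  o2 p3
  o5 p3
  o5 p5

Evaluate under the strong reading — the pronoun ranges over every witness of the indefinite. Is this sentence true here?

False

"her" takes "an outpatient" as antecedent and "it" takes "a prescription"; both are donkey pronouns co-varying with the restrictor.
Strong reading: for every (d,p,o) with wrote(d,p,o), filled(o,p).
Restrictor triples: (d1,p2,o3)→filled(o3,p2) ✓  (d3,p5,o4)→filled(o4,p5) ✓  (d4,p1,o1)→filled(o1,p1) ✓  (d4,p3,o2)→filled(o2,p3) ✓  (d4,p6,o1)→filled(o1,p6) ✗  (d5,p1,o1)→filled(o1,p1) ✓  (d5,p3,o5)→filled(o5,p3) ✓
Counterexample: (d4,p6,o1) — filled(o1,p6) does not hold.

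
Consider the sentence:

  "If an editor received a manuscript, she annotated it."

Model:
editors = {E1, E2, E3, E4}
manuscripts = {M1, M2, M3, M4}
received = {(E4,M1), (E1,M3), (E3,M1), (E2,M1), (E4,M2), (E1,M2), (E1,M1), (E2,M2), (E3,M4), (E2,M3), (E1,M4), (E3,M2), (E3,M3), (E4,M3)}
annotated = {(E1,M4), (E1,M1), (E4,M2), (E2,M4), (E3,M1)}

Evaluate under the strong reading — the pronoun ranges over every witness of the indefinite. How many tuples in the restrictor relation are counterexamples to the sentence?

10

"it" takes "a manuscript" as antecedent — a donkey pronoun bound across the clause boundary.
Strong reading: for every (e,m) with received(e,m), annotated(e,m).
Restrictor pairs: (E1,M1) ✓  (E1,M2) ✗  (E1,M3) ✗  (E1,M4) ✓  (E2,M1) ✗  (E2,M2) ✗  (E2,M3) ✗  (E3,M1) ✓  (E3,M2) ✗  (E3,M3) ✗  (E3,M4) ✗  (E4,M1) ✗  (E4,M2) ✓  (E4,M3) ✗
Counterexamples (restrictor pairs failing the scope): 10.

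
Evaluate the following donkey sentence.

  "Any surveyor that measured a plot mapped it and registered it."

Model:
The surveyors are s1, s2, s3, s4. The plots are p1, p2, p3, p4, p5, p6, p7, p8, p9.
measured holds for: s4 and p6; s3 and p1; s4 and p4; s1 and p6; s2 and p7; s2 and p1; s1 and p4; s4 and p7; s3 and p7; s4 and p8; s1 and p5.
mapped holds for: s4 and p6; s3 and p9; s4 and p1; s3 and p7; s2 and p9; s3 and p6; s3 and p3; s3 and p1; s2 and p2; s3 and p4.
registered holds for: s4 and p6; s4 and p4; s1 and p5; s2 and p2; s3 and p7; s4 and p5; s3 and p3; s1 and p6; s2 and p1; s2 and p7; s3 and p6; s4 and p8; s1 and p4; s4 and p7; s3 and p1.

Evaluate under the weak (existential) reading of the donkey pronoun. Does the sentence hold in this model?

"it" takes "a plot" as antecedent — a donkey pronoun bound across the clause boundary.
Weak reading: every surveyor s with some measured-plot has at least one measured-plot p such that mapped(s,p) ∧ registered(s,p).
Per surveyor: s1:✗  s2:✗  s3:✓  s4:✓
s1 has no witness among its measured-plots.

False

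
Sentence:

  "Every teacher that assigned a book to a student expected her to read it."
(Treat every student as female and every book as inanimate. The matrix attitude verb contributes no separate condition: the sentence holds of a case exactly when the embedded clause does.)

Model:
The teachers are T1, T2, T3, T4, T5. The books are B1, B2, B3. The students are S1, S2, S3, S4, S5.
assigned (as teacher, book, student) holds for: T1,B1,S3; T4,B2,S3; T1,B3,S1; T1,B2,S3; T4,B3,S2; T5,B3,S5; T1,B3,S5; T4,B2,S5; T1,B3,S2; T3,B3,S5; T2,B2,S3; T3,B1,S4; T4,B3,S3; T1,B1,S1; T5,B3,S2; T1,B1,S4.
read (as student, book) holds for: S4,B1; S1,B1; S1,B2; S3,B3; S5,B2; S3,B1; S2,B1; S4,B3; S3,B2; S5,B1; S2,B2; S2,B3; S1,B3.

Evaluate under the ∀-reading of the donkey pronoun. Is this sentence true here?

False

"her" takes "a student" as antecedent and "it" takes "a book"; both are donkey pronouns co-varying with the restrictor.
Strong reading: for every (t,b,s) with assigned(t,b,s), read(s,b).
Restrictor triples: (T1,B1,S1)→read(S1,B1) ✓  (T1,B1,S3)→read(S3,B1) ✓  (T1,B1,S4)→read(S4,B1) ✓  (T1,B2,S3)→read(S3,B2) ✓  (T1,B3,S1)→read(S1,B3) ✓  (T1,B3,S2)→read(S2,B3) ✓  (T1,B3,S5)→read(S5,B3) ✗  (T2,B2,S3)→read(S3,B2) ✓  (T3,B1,S4)→read(S4,B1) ✓  (T3,B3,S5)→read(S5,B3) ✗  (T4,B2,S3)→read(S3,B2) ✓  (T4,B2,S5)→read(S5,B2) ✓  (T4,B3,S2)→read(S2,B3) ✓  (T4,B3,S3)→read(S3,B3) ✓  (T5,B3,S2)→read(S2,B3) ✓  (T5,B3,S5)→read(S5,B3) ✗
Counterexample: (T1,B3,S5) — read(S5,B3) does not hold.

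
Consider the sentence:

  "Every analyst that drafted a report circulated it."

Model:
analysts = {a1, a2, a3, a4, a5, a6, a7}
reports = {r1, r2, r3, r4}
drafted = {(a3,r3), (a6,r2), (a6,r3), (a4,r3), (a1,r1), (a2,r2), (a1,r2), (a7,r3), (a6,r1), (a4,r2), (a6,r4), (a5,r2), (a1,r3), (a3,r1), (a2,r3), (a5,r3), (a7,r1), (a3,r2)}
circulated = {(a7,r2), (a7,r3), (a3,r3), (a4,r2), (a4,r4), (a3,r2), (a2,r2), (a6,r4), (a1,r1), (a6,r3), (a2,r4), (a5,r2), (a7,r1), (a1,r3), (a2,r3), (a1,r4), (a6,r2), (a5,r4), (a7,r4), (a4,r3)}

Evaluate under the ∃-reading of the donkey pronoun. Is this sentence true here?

"it" takes "a report" as antecedent — a donkey pronoun bound across the clause boundary.
Weak reading: every analyst a with some drafted-report has at least one drafted-report r such that circulated(a,r).
Per analyst: a1:✓  a2:✓  a3:✓  a4:✓  a5:✓  a6:✓  a7:✓
Every analyst in the restrictor has a witness.

True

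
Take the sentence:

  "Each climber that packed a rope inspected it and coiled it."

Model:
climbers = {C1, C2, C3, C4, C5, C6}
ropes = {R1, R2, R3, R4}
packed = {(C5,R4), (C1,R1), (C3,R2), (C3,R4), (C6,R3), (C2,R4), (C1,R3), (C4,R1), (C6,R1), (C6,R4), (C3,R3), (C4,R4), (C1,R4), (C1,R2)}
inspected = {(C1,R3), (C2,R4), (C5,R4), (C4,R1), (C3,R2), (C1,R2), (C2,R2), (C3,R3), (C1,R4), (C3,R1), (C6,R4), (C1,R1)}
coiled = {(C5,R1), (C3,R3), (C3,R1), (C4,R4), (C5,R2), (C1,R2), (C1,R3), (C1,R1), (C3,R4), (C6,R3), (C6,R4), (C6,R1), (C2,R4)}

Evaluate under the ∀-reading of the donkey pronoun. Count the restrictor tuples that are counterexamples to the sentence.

8

"it" takes "a rope" as antecedent — a donkey pronoun bound across the clause boundary.
Strong reading: for every (c,r) with packed(c,r), inspected(c,r) ∧ coiled(c,r).
Restrictor pairs: (C1,R1) ✓  (C1,R2) ✓  (C1,R3) ✓  (C1,R4) ✗  (C2,R4) ✓  (C3,R2) ✗  (C3,R3) ✓  (C3,R4) ✗  (C4,R1) ✗  (C4,R4) ✗  (C5,R4) ✗  (C6,R1) ✗  (C6,R3) ✗  (C6,R4) ✓
Counterexamples (restrictor pairs failing the scope): 8.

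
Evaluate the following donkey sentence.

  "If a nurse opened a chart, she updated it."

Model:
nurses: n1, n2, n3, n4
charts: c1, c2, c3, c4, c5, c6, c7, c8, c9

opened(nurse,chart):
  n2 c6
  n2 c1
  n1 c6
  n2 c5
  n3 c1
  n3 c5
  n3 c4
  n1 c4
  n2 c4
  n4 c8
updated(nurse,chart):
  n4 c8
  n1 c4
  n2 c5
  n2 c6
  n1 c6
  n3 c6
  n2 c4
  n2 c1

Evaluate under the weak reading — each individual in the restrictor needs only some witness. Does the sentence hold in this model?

"it" takes "a chart" as antecedent — a donkey pronoun bound across the clause boundary.
Weak reading: every nurse n with some opened-chart has at least one opened-chart c such that updated(n,c).
Per nurse: n1:✓  n2:✓  n3:✗  n4:✓
n3 has no witness among its opened-charts.

False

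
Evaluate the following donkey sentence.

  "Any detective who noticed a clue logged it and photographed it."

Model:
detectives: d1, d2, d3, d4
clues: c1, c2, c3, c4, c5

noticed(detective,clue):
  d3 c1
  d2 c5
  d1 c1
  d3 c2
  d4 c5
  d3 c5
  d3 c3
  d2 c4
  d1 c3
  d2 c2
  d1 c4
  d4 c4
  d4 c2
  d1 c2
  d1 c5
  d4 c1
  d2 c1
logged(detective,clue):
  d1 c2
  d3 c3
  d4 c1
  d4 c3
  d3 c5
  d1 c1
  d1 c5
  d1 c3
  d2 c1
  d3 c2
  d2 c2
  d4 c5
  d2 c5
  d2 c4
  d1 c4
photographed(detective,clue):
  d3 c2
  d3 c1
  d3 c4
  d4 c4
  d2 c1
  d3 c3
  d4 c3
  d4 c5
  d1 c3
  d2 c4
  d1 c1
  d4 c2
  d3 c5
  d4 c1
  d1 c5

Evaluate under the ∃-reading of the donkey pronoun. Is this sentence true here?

"it" takes "a clue" as antecedent — a donkey pronoun bound across the clause boundary.
Weak reading: every detective d with some noticed-clue has at least one noticed-clue c such that logged(d,c) ∧ photographed(d,c).
Per detective: d1:✓  d2:✓  d3:✓  d4:✓
Every detective in the restrictor has a witness.

True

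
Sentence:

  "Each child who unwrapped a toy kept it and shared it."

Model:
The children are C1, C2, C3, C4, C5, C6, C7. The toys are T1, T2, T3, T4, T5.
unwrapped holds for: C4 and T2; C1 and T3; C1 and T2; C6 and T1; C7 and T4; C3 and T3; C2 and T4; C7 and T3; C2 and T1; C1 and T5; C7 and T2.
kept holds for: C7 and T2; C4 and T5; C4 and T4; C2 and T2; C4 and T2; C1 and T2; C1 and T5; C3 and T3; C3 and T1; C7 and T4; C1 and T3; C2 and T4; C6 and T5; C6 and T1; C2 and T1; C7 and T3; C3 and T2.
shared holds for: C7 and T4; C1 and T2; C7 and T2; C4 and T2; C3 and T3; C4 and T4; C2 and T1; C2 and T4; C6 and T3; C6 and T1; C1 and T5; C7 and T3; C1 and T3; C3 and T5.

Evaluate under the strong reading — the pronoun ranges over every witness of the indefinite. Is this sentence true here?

"it" takes "a toy" as antecedent — a donkey pronoun bound across the clause boundary.
Strong reading: for every (c,t) with unwrapped(c,t), kept(c,t) ∧ shared(c,t).
Restrictor pairs: (C1,T2) ✓  (C1,T3) ✓  (C1,T5) ✓  (C2,T1) ✓  (C2,T4) ✓  (C3,T3) ✓  (C4,T2) ✓  (C6,T1) ✓  (C7,T2) ✓  (C7,T3) ✓  (C7,T4) ✓
Every restrictor pair satisfies the scope.

True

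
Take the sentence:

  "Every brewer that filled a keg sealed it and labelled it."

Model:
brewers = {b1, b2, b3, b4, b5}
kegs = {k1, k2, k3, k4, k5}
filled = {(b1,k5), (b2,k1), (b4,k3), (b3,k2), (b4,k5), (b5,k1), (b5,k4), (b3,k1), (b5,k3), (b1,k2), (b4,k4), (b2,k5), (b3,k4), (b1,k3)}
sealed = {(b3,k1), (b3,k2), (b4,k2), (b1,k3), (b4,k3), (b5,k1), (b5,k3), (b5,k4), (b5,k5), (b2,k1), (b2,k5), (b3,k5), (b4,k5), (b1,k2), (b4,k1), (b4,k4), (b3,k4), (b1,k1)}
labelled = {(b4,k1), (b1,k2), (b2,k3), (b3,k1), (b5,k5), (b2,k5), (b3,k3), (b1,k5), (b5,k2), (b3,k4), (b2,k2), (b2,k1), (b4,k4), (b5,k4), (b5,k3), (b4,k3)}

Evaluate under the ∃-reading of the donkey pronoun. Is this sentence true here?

True

"it" takes "a keg" as antecedent — a donkey pronoun bound across the clause boundary.
Weak reading: every brewer b with some filled-keg has at least one filled-keg k such that sealed(b,k) ∧ labelled(b,k).
Per brewer: b1:✓  b2:✓  b3:✓  b4:✓  b5:✓
Every brewer in the restrictor has a witness.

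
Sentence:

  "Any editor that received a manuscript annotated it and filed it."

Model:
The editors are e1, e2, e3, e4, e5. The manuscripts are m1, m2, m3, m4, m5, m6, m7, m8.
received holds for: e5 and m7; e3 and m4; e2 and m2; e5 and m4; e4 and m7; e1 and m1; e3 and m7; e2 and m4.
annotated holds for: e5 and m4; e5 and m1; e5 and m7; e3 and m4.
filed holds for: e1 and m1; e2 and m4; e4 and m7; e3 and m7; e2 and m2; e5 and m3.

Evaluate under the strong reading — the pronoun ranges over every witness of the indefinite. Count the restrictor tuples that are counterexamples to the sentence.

8

"it" takes "a manuscript" as antecedent — a donkey pronoun bound across the clause boundary.
Strong reading: for every (e,m) with received(e,m), annotated(e,m) ∧ filed(e,m).
Restrictor pairs: (e1,m1) ✗  (e2,m2) ✗  (e2,m4) ✗  (e3,m4) ✗  (e3,m7) ✗  (e4,m7) ✗  (e5,m4) ✗  (e5,m7) ✗
Counterexamples (restrictor pairs failing the scope): 8.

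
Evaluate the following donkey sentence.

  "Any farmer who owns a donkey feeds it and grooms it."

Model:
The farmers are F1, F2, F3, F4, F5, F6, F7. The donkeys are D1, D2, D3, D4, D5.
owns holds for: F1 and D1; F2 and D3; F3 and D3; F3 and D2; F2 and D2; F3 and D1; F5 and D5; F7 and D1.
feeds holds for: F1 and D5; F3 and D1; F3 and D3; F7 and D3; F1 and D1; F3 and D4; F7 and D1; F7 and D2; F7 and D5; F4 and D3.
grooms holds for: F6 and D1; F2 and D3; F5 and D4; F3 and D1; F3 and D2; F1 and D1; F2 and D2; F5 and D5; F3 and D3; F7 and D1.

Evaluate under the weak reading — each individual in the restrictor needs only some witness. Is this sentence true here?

False

"it" takes "a donkey" as antecedent — a donkey pronoun bound across the clause boundary.
Weak reading: every farmer f with some owns-donkey has at least one owns-donkey d such that feeds(f,d) ∧ grooms(f,d).
Per farmer: F1:✓  F2:✗  F3:✓  F5:✗  F7:✓
F2 has no witness among its owns-donkeys.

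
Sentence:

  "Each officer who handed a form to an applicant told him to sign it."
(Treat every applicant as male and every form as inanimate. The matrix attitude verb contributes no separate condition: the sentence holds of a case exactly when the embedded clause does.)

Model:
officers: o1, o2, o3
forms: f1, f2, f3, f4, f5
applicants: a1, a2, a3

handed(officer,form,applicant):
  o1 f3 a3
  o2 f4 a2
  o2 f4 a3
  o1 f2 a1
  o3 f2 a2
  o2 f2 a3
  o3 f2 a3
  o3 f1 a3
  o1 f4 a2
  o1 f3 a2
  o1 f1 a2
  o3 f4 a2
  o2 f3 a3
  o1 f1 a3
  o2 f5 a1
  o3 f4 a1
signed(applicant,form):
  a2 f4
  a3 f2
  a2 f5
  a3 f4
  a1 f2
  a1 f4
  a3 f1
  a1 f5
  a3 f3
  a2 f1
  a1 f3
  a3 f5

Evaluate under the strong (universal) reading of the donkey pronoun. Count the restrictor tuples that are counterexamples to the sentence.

2

"him" takes "an applicant" as antecedent and "it" takes "a form"; both are donkey pronouns co-varying with the restrictor.
Strong reading: for every (o,f,a) with handed(o,f,a), signed(a,f).
Restrictor triples: (o1,f1,a2)→signed(a2,f1) ✓  (o1,f1,a3)→signed(a3,f1) ✓  (o1,f2,a1)→signed(a1,f2) ✓  (o1,f3,a2)→signed(a2,f3) ✗  (o1,f3,a3)→signed(a3,f3) ✓  (o1,f4,a2)→signed(a2,f4) ✓  (o2,f2,a3)→signed(a3,f2) ✓  (o2,f3,a3)→signed(a3,f3) ✓  (o2,f4,a2)→signed(a2,f4) ✓  (o2,f4,a3)→signed(a3,f4) ✓  (o2,f5,a1)→signed(a1,f5) ✓  (o3,f1,a3)→signed(a3,f1) ✓  (o3,f2,a2)→signed(a2,f2) ✗  (o3,f2,a3)→signed(a3,f2) ✓  (o3,f4,a1)→signed(a1,f4) ✓  (o3,f4,a2)→signed(a2,f4) ✓
Counterexamples (restrictor triples failing the scope): 2.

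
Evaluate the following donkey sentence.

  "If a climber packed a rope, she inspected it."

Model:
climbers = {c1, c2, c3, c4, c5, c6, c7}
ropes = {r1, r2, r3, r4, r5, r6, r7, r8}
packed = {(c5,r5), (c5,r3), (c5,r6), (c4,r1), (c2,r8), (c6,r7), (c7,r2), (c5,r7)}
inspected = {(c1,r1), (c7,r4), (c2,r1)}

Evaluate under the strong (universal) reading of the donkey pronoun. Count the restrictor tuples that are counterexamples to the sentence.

"it" takes "a rope" as antecedent — a donkey pronoun bound across the clause boundary.
Strong reading: for every (c,r) with packed(c,r), inspected(c,r).
Restrictor pairs: (c2,r8) ✗  (c4,r1) ✗  (c5,r3) ✗  (c5,r5) ✗  (c5,r6) ✗  (c5,r7) ✗  (c6,r7) ✗  (c7,r2) ✗
Counterexamples (restrictor pairs failing the scope): 8.

8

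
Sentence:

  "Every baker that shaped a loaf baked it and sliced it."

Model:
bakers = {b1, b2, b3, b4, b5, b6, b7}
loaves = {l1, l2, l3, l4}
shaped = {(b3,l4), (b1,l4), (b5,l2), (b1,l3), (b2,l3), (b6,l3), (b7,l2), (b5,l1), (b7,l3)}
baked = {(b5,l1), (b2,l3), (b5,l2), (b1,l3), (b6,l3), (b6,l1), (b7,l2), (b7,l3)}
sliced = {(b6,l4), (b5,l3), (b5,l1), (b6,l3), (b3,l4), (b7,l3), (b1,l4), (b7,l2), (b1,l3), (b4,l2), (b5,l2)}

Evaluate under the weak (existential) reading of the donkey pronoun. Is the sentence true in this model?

"it" takes "a loaf" as antecedent — a donkey pronoun bound across the clause boundary.
Weak reading: every baker b with some shaped-loaf has at least one shaped-loaf l such that baked(b,l) ∧ sliced(b,l).
Per baker: b1:✓  b2:✗  b3:✗  b5:✓  b6:✓  b7:✓
b2 has no witness among its shaped-loaves.

False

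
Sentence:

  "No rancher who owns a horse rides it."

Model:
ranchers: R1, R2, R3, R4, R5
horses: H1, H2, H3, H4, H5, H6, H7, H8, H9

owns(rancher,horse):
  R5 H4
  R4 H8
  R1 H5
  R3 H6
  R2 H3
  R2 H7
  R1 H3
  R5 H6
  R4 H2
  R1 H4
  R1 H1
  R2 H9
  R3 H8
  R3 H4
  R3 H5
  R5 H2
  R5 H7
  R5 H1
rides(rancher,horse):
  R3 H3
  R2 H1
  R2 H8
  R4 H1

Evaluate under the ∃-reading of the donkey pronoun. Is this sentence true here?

"it" takes "a horse" as antecedent — a donkey pronoun bound across the clause boundary.
Truth condition: for no (r,h) with owns(r,h) does rides(r,h) hold.
Restrictor pairs — does the scope hold? (R1,H1):fails  (R1,H3):fails  (R1,H4):fails  (R1,H5):fails  (R2,H3):fails  (R2,H7):fails  (R2,H9):fails  (R3,H4):fails  (R3,H5):fails  (R3,H6):fails  (R3,H8):fails  (R4,H2):fails  (R4,H8):fails  (R5,H1):fails  (R5,H2):fails  (R5,H4):fails  (R5,H6):fails  (R5,H7):fails
Scope holds for no restrictor pair, so the sentence is true.

True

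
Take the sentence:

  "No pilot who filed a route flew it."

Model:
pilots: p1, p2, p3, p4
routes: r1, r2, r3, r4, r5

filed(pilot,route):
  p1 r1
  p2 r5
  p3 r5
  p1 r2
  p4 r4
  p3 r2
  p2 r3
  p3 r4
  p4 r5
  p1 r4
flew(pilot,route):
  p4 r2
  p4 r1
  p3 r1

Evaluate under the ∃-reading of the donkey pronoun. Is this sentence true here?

True

"it" takes "a route" as antecedent — a donkey pronoun bound across the clause boundary.
Truth condition: for no (p,r) with filed(p,r) does flew(p,r) hold.
Restrictor pairs — does the scope hold? (p1,r1):fails  (p1,r2):fails  (p1,r4):fails  (p2,r3):fails  (p2,r5):fails  (p3,r2):fails  (p3,r4):fails  (p3,r5):fails  (p4,r4):fails  (p4,r5):fails
Scope holds for no restrictor pair, so the sentence is true.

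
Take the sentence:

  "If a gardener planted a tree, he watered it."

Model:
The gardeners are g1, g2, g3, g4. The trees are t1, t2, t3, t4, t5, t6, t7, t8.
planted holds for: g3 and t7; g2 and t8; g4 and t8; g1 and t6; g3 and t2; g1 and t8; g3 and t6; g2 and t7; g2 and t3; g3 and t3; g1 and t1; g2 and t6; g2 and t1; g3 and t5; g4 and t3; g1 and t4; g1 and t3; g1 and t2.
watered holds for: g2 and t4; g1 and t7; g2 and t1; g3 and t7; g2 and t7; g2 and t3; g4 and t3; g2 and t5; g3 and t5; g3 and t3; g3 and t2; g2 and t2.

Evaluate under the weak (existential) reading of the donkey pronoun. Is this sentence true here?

False

"it" takes "a tree" as antecedent — a donkey pronoun bound across the clause boundary.
Weak reading: every gardener g with some planted-tree has at least one planted-tree t such that watered(g,t).
Per gardener: g1:✗  g2:✓  g3:✓  g4:✓
g1 has no witness among its planted-trees.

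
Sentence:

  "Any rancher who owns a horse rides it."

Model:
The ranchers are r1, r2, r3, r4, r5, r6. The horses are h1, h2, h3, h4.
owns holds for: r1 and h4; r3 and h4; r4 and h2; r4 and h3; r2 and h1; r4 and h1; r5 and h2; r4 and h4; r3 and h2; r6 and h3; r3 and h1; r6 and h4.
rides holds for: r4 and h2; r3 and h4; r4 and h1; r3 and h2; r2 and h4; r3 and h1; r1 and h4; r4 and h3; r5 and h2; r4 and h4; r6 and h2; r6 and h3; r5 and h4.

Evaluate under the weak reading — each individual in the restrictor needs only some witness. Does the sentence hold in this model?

False

"it" takes "a horse" as antecedent — a donkey pronoun bound across the clause boundary.
Weak reading: every rancher r with some owns-horse has at least one owns-horse h such that rides(r,h).
Per rancher: r1:✓  r2:✗  r3:✓  r4:✓  r5:✓  r6:✓
r2 has no witness among its owns-horses.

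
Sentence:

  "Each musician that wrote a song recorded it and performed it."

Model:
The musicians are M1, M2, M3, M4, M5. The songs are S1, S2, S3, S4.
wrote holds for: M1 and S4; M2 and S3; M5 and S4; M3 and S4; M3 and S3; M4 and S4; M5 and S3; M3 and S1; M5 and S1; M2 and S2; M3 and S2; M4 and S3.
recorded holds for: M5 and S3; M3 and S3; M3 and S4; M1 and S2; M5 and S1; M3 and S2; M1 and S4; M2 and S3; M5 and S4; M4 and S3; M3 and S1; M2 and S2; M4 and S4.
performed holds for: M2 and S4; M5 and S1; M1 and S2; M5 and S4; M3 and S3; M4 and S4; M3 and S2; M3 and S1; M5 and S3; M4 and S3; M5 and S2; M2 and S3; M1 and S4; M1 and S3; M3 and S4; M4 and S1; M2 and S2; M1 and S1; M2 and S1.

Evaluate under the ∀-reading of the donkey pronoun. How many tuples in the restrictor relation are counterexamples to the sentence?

0

"it" takes "a song" as antecedent — a donkey pronoun bound across the clause boundary.
Strong reading: for every (m,s) with wrote(m,s), recorded(m,s) ∧ performed(m,s).
Restrictor pairs: (M1,S4) ✓  (M2,S2) ✓  (M2,S3) ✓  (M3,S1) ✓  (M3,S2) ✓  (M3,S3) ✓  (M3,S4) ✓  (M4,S3) ✓  (M4,S4) ✓  (M5,S1) ✓  (M5,S3) ✓  (M5,S4) ✓
Counterexamples (restrictor pairs failing the scope): 0.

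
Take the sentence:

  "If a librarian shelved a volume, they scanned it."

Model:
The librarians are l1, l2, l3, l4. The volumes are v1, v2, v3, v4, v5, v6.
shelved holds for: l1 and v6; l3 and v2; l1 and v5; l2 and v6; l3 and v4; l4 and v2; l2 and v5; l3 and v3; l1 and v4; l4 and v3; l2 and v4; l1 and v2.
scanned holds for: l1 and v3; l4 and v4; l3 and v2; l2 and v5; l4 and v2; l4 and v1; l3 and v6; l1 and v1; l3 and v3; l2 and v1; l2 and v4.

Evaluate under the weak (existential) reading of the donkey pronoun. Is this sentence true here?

False

"it" takes "a volume" as antecedent — a donkey pronoun bound across the clause boundary.
Weak reading: every librarian l with some shelved-volume has at least one shelved-volume v such that scanned(l,v).
Per librarian: l1:✗  l2:✓  l3:✓  l4:✓
l1 has no witness among its shelved-volumes.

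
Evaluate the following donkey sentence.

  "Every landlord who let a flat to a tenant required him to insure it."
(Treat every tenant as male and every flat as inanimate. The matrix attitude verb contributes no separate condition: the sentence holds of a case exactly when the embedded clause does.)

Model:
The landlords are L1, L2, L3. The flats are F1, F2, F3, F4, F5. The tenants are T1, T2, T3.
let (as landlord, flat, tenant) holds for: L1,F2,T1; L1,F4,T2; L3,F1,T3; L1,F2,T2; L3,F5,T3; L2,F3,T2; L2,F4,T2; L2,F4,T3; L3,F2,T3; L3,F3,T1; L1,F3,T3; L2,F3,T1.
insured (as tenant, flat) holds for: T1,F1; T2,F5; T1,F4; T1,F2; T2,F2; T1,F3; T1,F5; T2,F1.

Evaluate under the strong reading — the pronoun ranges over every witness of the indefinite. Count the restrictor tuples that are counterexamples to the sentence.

8

"him" takes "a tenant" as antecedent and "it" takes "a flat"; both are donkey pronouns co-varying with the restrictor.
Strong reading: for every (l,f,t) with let(l,f,t), insured(t,f).
Restrictor triples: (L1,F2,T1)→insured(T1,F2) ✓  (L1,F2,T2)→insured(T2,F2) ✓  (L1,F3,T3)→insured(T3,F3) ✗  (L1,F4,T2)→insured(T2,F4) ✗  (L2,F3,T1)→insured(T1,F3) ✓  (L2,F3,T2)→insured(T2,F3) ✗  (L2,F4,T2)→insured(T2,F4) ✗  (L2,F4,T3)→insured(T3,F4) ✗  (L3,F1,T3)→insured(T3,F1) ✗  (L3,F2,T3)→insured(T3,F2) ✗  (L3,F3,T1)→insured(T1,F3) ✓  (L3,F5,T3)→insured(T3,F5) ✗
Counterexamples (restrictor triples failing the scope): 8.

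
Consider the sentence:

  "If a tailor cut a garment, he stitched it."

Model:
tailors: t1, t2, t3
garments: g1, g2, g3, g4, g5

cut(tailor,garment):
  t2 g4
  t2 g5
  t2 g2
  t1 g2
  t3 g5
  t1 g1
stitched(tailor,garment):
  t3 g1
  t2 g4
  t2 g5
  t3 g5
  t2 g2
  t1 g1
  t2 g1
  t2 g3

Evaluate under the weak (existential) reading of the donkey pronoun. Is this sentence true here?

"it" takes "a garment" as antecedent — a donkey pronoun bound across the clause boundary.
Weak reading: every tailor t with some cut-garment has at least one cut-garment g such that stitched(t,g).
Per tailor: t1:✓  t2:✓  t3:✓
Every tailor in the restrictor has a witness.

True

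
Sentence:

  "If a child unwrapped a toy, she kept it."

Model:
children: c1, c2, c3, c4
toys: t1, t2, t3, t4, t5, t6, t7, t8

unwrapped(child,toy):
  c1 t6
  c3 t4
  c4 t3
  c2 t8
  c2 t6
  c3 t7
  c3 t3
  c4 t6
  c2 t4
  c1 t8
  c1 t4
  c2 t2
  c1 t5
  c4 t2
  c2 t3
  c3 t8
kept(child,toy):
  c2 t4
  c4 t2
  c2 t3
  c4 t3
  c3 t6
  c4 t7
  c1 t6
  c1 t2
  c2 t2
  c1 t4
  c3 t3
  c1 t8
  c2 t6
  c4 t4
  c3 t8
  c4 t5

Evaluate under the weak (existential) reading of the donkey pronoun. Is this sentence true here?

True

"it" takes "a toy" as antecedent — a donkey pronoun bound across the clause boundary.
Weak reading: every child c with some unwrapped-toy has at least one unwrapped-toy t such that kept(c,t).
Per child: c1:✓  c2:✓  c3:✓  c4:✓
Every child in the restrictor has a witness.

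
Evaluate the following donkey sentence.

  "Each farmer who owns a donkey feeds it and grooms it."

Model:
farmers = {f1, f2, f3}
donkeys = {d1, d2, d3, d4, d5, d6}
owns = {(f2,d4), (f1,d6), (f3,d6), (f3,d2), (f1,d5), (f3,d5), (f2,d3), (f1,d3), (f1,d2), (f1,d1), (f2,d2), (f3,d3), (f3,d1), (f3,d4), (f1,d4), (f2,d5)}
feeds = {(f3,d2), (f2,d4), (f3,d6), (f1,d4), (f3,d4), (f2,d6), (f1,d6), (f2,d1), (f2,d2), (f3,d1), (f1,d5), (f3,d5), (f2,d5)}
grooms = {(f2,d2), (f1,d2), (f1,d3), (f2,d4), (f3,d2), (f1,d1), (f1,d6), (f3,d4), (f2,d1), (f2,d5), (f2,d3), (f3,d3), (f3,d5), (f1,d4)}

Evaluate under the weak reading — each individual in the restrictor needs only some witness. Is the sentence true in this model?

True

"it" takes "a donkey" as antecedent — a donkey pronoun bound across the clause boundary.
Weak reading: every farmer f with some owns-donkey has at least one owns-donkey d such that feeds(f,d) ∧ grooms(f,d).
Per farmer: f1:✓  f2:✓  f3:✓
Every farmer in the restrictor has a witness.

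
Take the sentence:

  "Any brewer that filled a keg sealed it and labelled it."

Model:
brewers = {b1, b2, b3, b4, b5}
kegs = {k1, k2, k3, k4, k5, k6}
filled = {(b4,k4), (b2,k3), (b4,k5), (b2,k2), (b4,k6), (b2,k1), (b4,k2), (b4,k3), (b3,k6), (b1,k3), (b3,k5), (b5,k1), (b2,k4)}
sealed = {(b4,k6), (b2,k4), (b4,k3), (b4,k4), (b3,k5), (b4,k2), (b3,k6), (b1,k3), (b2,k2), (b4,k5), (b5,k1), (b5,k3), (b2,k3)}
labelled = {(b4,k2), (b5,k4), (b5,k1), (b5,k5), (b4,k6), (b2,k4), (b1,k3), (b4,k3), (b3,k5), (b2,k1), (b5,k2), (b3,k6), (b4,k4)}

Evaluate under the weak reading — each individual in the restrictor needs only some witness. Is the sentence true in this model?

True

"it" takes "a keg" as antecedent — a donkey pronoun bound across the clause boundary.
Weak reading: every brewer b with some filled-keg has at least one filled-keg k such that sealed(b,k) ∧ labelled(b,k).
Per brewer: b1:✓  b2:✓  b3:✓  b4:✓  b5:✓
Every brewer in the restrictor has a witness.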